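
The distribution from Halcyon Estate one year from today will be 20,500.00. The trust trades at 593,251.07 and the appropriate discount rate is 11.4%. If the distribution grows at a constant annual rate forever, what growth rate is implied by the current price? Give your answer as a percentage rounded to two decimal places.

7.94%

P = D₁/(r−g) ⇒ g = r − D₁/P = 0.114 − 20,500.00/593,251.07 = 0.079445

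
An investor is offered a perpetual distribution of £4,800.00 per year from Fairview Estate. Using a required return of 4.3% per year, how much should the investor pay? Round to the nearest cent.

Level perpetuity: PV = C / r = £4,800.00 / 0.043 = £111,627.91

£111627.91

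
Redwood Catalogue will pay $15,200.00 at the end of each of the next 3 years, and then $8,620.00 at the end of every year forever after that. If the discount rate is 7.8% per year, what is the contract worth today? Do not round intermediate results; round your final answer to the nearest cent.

$127531.50

PV of 3-year annuity: $15,200.00 × [1 − (1+0.078)^−3] / 0.078 = 39313.66883
Perpetuity value at year 3: $8,620.00 / 0.078 = 110512.82051
PV of perpetuity: 110512.82051 / (1+0.078)^3 = 88217.83201
Total PV = 39313.66883 + 88217.83201 = 127531.50084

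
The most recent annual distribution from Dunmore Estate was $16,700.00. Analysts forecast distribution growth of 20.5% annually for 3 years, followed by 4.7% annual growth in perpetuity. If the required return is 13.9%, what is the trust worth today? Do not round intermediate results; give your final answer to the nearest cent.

D_1 = 20123.50000
D_2 = 24248.81750
D_3 = 29219.82509
Terminal value at year 3: TV = D_3×(1+g_2)/(r−g_2) = 30593.15687/0.092 = 332534.31377
P_0 = D_1/(1+r)^1 + D_2/(1+r)^2 + D_3/(1+r)^3 + TV/(1+r)^3
    = 17667.69096 + 18691.45531 + 19774.54228 + 225042.88874 = 281176.57729

$281176.58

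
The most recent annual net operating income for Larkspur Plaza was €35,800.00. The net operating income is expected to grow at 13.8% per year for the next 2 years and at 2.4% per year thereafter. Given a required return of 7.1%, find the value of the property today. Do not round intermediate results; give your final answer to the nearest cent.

D_1 = 40740.40000
D_2 = 46362.57520
Terminal value at year 2: TV = D_2×(1+g_2)/(r−g_2) = 47475.27700/0.047 = 1010112.27670
P_0 = D_1/(1+r)^1 + D_2/(1+r)^2 + TV/(1+r)^2
    = 38039.58917 + 40419.28336 + 880624.38631 = 959083.25884

€959083.26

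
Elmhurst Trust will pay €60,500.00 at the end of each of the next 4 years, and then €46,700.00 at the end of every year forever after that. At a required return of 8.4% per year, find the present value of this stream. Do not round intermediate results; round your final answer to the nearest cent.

€601255.71

PV of 4-year annuity: €60,500.00 × [1 − (1+0.084)^−4] / 0.084 = 198612.42015
Perpetuity value at year 4: €46,700.00 / 0.084 = 555952.38095
PV of perpetuity: 555952.38095 / (1+0.084)^4 = 402643.28969
Total PV = 198612.42015 + 402643.28969 = 601255.70985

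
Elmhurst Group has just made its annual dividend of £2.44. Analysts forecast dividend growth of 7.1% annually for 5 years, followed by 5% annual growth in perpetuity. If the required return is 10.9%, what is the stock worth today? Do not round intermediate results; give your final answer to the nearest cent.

£47.48

D_1 = 2.61324
D_2 = 2.79878
D_3 = 2.99749
D_4 = 3.21032
D_5 = 3.43825
Terminal value at year 5: TV = D_5×(1+g_2)/(r−g_2) = 3.61016/0.059 = 61.18916
P_0 = D_1/(1+r)^1 + D_2/(1+r)^2 + D_3/(1+r)^3 + D_4/(1+r)^4 + D_5/(1+r)^5 + TV/(1+r)^5
    = 2.35639 + 2.27565 + 2.19768 + 2.12237 + 2.04965 + 36.47680 = 47.47854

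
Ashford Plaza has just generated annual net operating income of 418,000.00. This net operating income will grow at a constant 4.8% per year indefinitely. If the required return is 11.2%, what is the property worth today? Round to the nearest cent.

D₁ = D₀ × (1 + g) = 418,000.00 × 1.048 = 438,064.0000
Growing perpetuity: P = D₁ / (r − g) = 438,064.0000 / (0.112 − 0.048) = 6,844,750.00

6844750.00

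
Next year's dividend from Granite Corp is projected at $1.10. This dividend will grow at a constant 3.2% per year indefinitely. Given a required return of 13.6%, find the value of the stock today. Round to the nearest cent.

Growing perpetuity: P = D₁ / (r − g) = $1.1000 / (0.136 − 0.032) = $10.58

$10.58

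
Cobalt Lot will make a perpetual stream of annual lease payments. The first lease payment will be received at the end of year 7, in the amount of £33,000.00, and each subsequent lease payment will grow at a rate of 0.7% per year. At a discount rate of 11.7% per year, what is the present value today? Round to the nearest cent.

£154455.09

Value at end of year 6: C₁ / (r − g) = £33,000.00 / (0.117 − 0.007) = £300,000.0000
Discount to today: PV = £300,000.0000 / (1 + 0.117)^6 = £300,000.0000 / 1.942312 = £154,455.09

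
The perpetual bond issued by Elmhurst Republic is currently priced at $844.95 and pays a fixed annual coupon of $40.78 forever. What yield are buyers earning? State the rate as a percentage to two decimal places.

4.83%

P = C/r ⇒ r = C/P = $40.78/$844.95 = 0.048263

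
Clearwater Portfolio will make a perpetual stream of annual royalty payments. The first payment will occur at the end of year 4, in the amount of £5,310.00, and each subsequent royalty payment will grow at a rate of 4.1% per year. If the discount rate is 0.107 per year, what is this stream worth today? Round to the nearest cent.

£59307.24

Value at end of year 3: C₁ / (r − g) = £5,310.00 / (0.107 − 0.041) = £80,454.5455
Discount to today: PV = £80,454.5455 / (1 + 0.107)^3 = £80,454.5455 / 1.356572 = £59,307.24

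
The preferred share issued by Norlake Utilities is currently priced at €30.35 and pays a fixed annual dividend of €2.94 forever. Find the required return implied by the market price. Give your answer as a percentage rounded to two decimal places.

9.69%

P = C/r ⇒ r = C/P = €2.94/€30.35 = 0.096870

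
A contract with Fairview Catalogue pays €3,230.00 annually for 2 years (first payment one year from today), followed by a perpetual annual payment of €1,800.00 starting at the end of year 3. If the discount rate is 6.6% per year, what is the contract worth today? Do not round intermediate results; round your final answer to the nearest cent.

PV of 2-year annuity: €3,230.00 × [1 − (1+0.066)^−2] / 0.066 = 5872.43786
Perpetuity value at year 2: €1,800.00 / 0.066 = 27272.72727
PV of perpetuity: 27272.72727 / (1+0.066)^2 = 24000.16128
Total PV = 5872.43786 + 24000.16128 = 29872.59914

€29872.60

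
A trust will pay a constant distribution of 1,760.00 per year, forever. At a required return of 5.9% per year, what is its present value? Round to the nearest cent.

Level perpetuity: PV = C / r = 1,760.00 / 0.059 = 29,830.51

29830.51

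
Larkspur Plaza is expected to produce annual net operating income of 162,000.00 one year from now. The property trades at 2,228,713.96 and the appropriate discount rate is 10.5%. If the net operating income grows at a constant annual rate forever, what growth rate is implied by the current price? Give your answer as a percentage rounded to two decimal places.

3.23%

P = D₁/(r−g) ⇒ g = r − D₁/P = 0.105 − 162,000.00/2,228,713.96 = 0.032312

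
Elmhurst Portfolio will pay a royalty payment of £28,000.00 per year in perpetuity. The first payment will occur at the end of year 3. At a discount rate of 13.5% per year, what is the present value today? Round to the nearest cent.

£161002.47

Value at end of year 2: C / r = £28,000.00 / 0.135 = £207,407.4074
Discount to today: PV = £207,407.4074 / (1 + 0.135)^2 = £207,407.4074 / 1.288225 = £161,002.47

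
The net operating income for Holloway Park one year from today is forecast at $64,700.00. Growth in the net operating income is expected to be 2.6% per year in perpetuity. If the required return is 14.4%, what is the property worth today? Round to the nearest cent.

$548305.08

Growing perpetuity: P = D₁ / (r − g) = $64,700.0000 / (0.144 − 0.026) = $548,305.08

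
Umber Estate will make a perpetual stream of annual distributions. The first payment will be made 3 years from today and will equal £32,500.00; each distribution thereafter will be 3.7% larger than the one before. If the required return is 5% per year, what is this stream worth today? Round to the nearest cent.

Value at end of year 2: C₁ / (r − g) = £32,500.00 / (0.05 − 0.037) = £2,500,000.0000
Discount to today: PV = £2,500,000.0000 / (1 + 0.05)^2 = £2,500,000.0000 / 1.102500 = £2,267,573.70

£2267573.70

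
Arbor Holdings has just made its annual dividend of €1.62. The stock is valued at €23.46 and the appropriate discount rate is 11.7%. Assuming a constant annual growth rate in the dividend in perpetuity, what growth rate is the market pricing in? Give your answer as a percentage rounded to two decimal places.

P = D₀(1+g)/(r−g) ⇒ P(r−g) = D₀(1+g) ⇒ g(P+D₀) = P·r − D₀
g = (P·r − D₀)/(P + D₀) = (€23.46×0.117 − €1.62) / (€23.46 + €1.62) = 0.044849

4.48%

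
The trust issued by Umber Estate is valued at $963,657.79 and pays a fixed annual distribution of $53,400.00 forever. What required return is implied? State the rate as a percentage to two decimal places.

5.54%

P = C/r ⇒ r = C/P = $53,400.00/$963,657.79 = 0.055414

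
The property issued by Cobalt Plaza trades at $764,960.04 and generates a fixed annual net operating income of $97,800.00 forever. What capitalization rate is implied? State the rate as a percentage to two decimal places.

12.78%

P = C/r ⇒ r = C/P = $97,800.00/$764,960.04 = 0.127850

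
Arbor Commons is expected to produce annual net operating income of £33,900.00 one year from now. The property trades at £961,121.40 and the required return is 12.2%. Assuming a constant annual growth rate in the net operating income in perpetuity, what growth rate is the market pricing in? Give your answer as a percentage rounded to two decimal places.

8.67%

P = D₁/(r−g) ⇒ g = r − D₁/P = 0.122 − £33,900.00/£961,121.40 = 0.086729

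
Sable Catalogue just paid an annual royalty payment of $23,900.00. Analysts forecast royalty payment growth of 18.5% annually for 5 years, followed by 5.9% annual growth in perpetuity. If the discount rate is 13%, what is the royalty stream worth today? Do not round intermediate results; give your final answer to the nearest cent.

D_1 = 28321.50000
D_2 = 33560.97750
D_3 = 39769.75834
D_4 = 47127.16363
D_5 = 55845.68890
Terminal value at year 5: TV = D_5×(1+g_2)/(r−g_2) = 59140.58455/0.071 = 832965.97953
P_0 = D_1/(1+r)^1 + D_2/(1+r)^2 + D_3/(1+r)^3 + D_4/(1+r)^4 + D_5/(1+r)^5 + TV/(1+r)^5
    = 25063.27434 + 26283.16822 + 27562.43747 + 28903.97204 + 30310.80253 + 452100.56174 = 590224.21634

$590224.22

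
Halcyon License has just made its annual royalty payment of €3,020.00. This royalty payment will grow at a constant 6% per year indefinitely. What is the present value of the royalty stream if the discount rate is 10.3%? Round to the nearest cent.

€74446.51

D₁ = D₀ × (1 + g) = €3,020.00 × 1.06 = €3,201.2000
Growing perpetuity: P = D₁ / (r − g) = €3,201.2000 / (0.103 − 0.06) = €74,446.51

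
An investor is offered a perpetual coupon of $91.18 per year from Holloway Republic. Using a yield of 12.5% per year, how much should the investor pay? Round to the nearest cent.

Level perpetuity: PV = C / r = $91.18 / 0.125 = $729.44

$729.44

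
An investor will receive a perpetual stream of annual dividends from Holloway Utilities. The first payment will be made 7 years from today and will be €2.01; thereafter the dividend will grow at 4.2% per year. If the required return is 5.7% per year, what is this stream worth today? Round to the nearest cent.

Value at end of year 6: C₁ / (r − g) = €2.01 / (0.057 − 0.042) = €134.0000
Discount to today: PV = €134.0000 / (1 + 0.057)^6 = €134.0000 / 1.394601 = €96.08

€96.08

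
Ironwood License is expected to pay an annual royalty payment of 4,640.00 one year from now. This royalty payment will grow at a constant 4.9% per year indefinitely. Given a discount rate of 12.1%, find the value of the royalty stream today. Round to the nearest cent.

Growing perpetuity: P = D₁ / (r − g) = 4,640.0000 / (0.121 − 0.049) = 64,444.44

64444.44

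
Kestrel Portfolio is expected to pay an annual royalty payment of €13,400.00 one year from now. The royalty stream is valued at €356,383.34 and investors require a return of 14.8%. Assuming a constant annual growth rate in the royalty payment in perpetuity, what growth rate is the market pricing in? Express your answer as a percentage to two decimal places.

P = D₁/(r−g) ⇒ g = r − D₁/P = 0.148 − €13,400.00/€356,383.34 = 0.110400

11.04%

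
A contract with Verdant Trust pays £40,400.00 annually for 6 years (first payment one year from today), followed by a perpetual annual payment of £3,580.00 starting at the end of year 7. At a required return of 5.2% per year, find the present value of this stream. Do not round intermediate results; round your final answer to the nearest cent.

£254543.73

PV of 6-year annuity: £40,400.00 × [1 − (1+0.052)^−6] / 0.052 = 203752.90346
Perpetuity value at year 6: £3,580.00 / 0.052 = 68846.15385
PV of perpetuity: 68846.15385 / (1+0.052)^6 = 50790.82230
Total PV = 203752.90346 + 50790.82230 = 254543.72576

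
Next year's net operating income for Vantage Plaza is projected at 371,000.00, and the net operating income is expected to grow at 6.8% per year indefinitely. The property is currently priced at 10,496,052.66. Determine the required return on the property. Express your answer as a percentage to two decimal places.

P = D₁/(r − g) ⇒ r = D₁/P + g = 371,000.0000/10,496,052.66 + 0.068 = 0.035347 + 0.068 = 0.103347

10.33%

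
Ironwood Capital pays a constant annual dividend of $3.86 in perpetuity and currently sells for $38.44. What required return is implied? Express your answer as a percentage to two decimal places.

P = C/r ⇒ r = C/P = $3.86/$38.44 = 0.100416

10.04%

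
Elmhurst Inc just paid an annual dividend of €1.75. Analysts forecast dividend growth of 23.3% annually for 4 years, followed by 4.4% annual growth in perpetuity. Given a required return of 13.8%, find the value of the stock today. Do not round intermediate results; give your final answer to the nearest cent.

D_1 = 2.15775
D_2 = 2.66051
D_3 = 3.28040
D_4 = 4.04474
Terminal value at year 4: TV = D_4×(1+g_2)/(r−g_2) = 4.22271/0.094 = 44.92241
P_0 = D_1/(1+r)^1 + D_2/(1+r)^2 + D_3/(1+r)^3 + D_4/(1+r)^4 + TV/(1+r)^4
    = 1.89609 + 2.05437 + 2.22587 + 2.41169 + 26.78514 = 35.37317

€35.37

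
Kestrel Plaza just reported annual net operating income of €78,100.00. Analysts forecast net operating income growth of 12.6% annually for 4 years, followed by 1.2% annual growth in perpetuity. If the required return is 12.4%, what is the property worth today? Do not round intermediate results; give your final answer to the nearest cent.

€1024517.56

D_1 = 87940.60000
D_2 = 99021.11560
D_3 = 111497.77617
D_4 = 125546.49596
Terminal value at year 4: TV = D_4×(1+g_2)/(r−g_2) = 127053.05391/0.112 = 1134402.26709
P_0 = D_1/(1+r)^1 + D_2/(1+r)^2 + D_3/(1+r)^3 + D_4/(1+r)^4 + TV/(1+r)^4
    = 78238.96797 + 78378.18322 + 78517.64618 + 78657.35729 + 710725.40695 = 1024517.56160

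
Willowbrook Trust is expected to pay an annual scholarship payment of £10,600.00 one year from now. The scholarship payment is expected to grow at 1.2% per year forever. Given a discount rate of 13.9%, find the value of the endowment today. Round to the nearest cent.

£83464.57

Growing perpetuity: P = D₁ / (r − g) = £10,600.0000 / (0.139 − 0.012) = £83,464.57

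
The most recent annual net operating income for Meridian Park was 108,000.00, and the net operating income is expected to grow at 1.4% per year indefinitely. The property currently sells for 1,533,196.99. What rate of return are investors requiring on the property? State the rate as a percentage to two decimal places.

D₁ = 108,000.00 × 1.014 = 109,512.0000
P = D₁/(r − g) ⇒ r = D₁/P + g = 109,512.0000/1,533,196.99 + 0.014 = 0.071427 + 0.014 = 0.085427

8.54%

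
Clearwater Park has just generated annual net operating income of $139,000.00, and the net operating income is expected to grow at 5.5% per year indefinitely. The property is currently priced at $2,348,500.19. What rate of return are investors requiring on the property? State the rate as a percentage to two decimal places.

D₁ = $139,000.00 × 1.055 = $146,645.0000
P = D₁/(r − g) ⇒ r = D₁/P + g = $146,645.0000/$2,348,500.19 + 0.055 = 0.062442 + 0.055 = 0.117442

11.74%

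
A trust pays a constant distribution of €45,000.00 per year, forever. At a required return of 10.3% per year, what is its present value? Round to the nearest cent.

Level perpetuity: PV = C / r = €45,000.00 / 0.103 = €436,893.20

€436893.20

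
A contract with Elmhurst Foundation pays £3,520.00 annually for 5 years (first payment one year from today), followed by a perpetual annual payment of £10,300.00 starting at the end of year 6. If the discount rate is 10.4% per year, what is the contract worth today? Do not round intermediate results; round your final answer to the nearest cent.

£73597.42

PV of 5-year annuity: £3,520.00 × [1 − (1+0.104)^−5] / 0.104 = 13208.32734
Perpetuity value at year 5: £10,300.00 / 0.104 = 99038.46154
PV of perpetuity: 99038.46154 / (1+0.104)^5 = 60389.09461
Total PV = 13208.32734 + 60389.09461 = 73597.42195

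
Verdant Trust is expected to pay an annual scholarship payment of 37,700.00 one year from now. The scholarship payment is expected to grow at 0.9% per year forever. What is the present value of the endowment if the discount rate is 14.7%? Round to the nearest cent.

Growing perpetuity: P = D₁ / (r − g) = 37,700.0000 / (0.147 − 0.009) = 273,188.41

273188.41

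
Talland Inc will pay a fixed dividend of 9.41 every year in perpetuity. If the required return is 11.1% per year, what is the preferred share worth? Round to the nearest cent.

Level perpetuity: PV = C / r = 9.41 / 0.111 = 84.77

84.77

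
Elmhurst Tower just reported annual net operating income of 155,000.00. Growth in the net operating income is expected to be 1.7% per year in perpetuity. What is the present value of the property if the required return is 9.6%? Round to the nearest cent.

1995379.75

D₁ = D₀ × (1 + g) = 155,000.00 × 1.017 = 157,635.0000
Growing perpetuity: P = D₁ / (r − g) = 157,635.0000 / (0.096 − 0.017) = 1,995,379.75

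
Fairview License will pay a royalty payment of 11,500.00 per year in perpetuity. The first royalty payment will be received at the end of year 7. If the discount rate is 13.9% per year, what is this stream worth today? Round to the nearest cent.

Value at end of year 6: C / r = 11,500.00 / 0.139 = 82,733.8129
Discount to today: PV = 82,733.8129 / (1 + 0.139)^6 = 82,733.8129 / 2.183445 = 37,891.40

37891.40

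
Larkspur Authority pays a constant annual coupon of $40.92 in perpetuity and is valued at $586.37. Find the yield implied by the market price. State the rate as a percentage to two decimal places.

P = C/r ⇒ r = C/P = $40.92/$586.37 = 0.069785

6.98%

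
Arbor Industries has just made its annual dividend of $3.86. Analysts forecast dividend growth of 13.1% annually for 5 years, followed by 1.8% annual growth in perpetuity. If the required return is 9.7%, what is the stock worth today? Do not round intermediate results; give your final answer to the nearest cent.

D_1 = 4.36566
D_2 = 4.93756
D_3 = 5.58438
D_4 = 6.31594
D_5 = 7.14332
Terminal value at year 5: TV = D_5×(1+g_2)/(r−g_2) = 7.27190/0.079 = 92.04941
P_0 = D_1/(1+r)^1 + D_2/(1+r)^2 + D_3/(1+r)^3 + D_4/(1+r)^4 + D_5/(1+r)^5 + TV/(1+r)^5
    = 3.97964 + 4.10298 + 4.23014 + 4.36125 + 4.49642 + 57.94125 = 79.11169

$79.11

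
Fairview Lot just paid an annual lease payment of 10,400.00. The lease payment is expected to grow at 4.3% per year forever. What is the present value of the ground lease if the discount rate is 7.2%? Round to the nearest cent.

374041.38

D₁ = D₀ × (1 + g) = 10,400.00 × 1.043 = 10,847.2000
Growing perpetuity: P = D₁ / (r − g) = 10,847.2000 / (0.072 − 0.043) = 374,041.38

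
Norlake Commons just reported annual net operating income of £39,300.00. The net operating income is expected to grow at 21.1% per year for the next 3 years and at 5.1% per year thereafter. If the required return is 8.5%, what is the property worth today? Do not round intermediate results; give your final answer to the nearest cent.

£1836581.11

D_1 = 47592.30000
D_2 = 57634.27530
D_3 = 69795.10739
Terminal value at year 3: TV = D_3×(1+g_2)/(r−g_2) = 73354.65787/0.034 = 2157489.93721
P_0 = D_1/(1+r)^1 + D_2/(1+r)^2 + D_3/(1+r)^3 + TV/(1+r)^3
    = 43863.87097 + 48957.73985 + 54643.15481 + 1689116.34412 = 1836581.10975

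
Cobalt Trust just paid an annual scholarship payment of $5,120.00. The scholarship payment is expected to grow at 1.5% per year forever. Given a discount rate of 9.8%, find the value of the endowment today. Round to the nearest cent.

D₁ = D₀ × (1 + g) = $5,120.00 × 1.015 = $5,196.8000
Growing perpetuity: P = D₁ / (r − g) = $5,196.8000 / (0.098 − 0.015) = $62,612.05

$62612.05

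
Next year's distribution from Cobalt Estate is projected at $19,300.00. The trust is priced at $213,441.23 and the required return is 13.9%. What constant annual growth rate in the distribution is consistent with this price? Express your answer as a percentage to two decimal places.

P = D₁/(r−g) ⇒ g = r − D₁/P = 0.139 − $19,300.00/$213,441.23 = 0.048577

4.86%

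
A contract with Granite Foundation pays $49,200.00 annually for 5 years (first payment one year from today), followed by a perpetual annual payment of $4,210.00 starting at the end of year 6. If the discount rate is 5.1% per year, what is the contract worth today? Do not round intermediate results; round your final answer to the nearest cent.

PV of 5-year annuity: $49,200.00 × [1 − (1+0.051)^−5] / 0.051 = 212422.71133
Perpetuity value at year 5: $4,210.00 / 0.051 = 82549.01961
PV of perpetuity: 82549.01961 / (1+0.051)^5 = 64372.19817
Total PV = 212422.71133 + 64372.19817 = 276794.90950

$276794.91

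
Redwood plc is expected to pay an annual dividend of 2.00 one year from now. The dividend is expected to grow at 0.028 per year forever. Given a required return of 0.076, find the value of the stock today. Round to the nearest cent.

Growing perpetuity: P = D₁ / (r − g) = 2.0000 / (0.076 − 0.028) = 41.67

41.67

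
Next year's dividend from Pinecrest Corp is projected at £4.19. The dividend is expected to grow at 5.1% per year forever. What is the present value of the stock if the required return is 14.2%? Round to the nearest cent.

£46.04

Growing perpetuity: P = D₁ / (r − g) = £4.1900 / (0.142 − 0.051) = £46.04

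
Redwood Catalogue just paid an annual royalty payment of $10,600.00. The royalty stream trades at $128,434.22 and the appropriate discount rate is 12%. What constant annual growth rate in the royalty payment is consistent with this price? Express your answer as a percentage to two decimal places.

3.46%

P = D₀(1+g)/(r−g) ⇒ P(r−g) = D₀(1+g) ⇒ g(P+D₀) = P·r − D₀
g = (P·r − D₀)/(P + D₀) = ($128,434.22×0.12 − $10,600.00) / ($128,434.22 + $10,600.00) = 0.034611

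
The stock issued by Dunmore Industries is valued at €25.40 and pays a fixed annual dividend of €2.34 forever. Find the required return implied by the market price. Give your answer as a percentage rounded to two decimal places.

9.21%

P = C/r ⇒ r = C/P = €2.34/€25.40 = 0.092126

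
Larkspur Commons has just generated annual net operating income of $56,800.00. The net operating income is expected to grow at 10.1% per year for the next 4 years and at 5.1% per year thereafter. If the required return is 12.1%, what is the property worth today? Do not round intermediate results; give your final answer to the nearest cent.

D_1 = 62536.80000
D_2 = 68853.01680
D_3 = 75807.17150
D_4 = 83463.69582
Terminal value at year 4: TV = D_4×(1+g_2)/(r−g_2) = 87720.34430/0.07 = 1253147.77578
P_0 = D_1/(1+r)^1 + D_2/(1+r)^2 + D_3/(1+r)^3 + D_4/(1+r)^4 + TV/(1+r)^4
    = 55786.61909 + 54791.31813 + 53813.77454 + 52853.67151 + 793560.12513 = 1010805.50839

$1010805.51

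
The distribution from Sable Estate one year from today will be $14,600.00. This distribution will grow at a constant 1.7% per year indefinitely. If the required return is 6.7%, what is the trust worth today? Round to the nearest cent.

Growing perpetuity: P = D₁ / (r − g) = $14,600.0000 / (0.067 − 0.017) = $292,000.00

$292000.00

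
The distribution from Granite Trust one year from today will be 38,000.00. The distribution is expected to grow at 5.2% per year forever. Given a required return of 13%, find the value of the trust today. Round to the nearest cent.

487179.49

Growing perpetuity: P = D₁ / (r − g) = 38,000.0000 / (0.13 − 0.052) = 487,179.49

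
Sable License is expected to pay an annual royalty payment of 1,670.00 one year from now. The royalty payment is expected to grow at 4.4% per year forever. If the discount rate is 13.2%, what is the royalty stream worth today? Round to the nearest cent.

Growing perpetuity: P = D₁ / (r − g) = 1,670.0000 / (0.132 − 0.044) = 18,977.27

18977.27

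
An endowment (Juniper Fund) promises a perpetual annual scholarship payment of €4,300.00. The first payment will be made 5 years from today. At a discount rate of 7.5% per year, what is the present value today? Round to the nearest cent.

€42931.23

Value at end of year 4: C / r = €4,300.00 / 0.075 = €57,333.3333
Discount to today: PV = €57,333.3333 / (1 + 0.075)^4 = €57,333.3333 / 1.335469 = €42,931.23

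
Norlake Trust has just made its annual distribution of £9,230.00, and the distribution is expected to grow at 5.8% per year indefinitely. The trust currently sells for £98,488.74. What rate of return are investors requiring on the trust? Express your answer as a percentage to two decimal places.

D₁ = £9,230.00 × 1.058 = £9,765.3400
P = D₁/(r − g) ⇒ r = D₁/P + g = £9,765.3400/£98,488.74 + 0.058 = 0.099152 + 0.058 = 0.157152

15.72%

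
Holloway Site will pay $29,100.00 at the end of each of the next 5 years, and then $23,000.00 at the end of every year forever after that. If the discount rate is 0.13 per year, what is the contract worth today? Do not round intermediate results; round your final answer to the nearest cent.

$198378.19

PV of 5-year annuity: $29,100.00 × [1 − (1+0.13)^−5] / 0.13 = 102351.42971
Perpetuity value at year 5: $23,000.00 / 0.13 = 176923.07692
PV of perpetuity: 176923.07692 / (1+0.13)^5 = 96026.75791
Total PV = 102351.42971 + 96026.75791 = 198378.18762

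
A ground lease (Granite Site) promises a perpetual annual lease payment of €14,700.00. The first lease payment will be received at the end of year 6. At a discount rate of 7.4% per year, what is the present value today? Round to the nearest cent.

€139015.81

Value at end of year 5: C / r = €14,700.00 / 0.074 = €198,648.6486
Discount to today: PV = €198,648.6486 / (1 + 0.074)^5 = €198,648.6486 / 1.428964 = €139,015.81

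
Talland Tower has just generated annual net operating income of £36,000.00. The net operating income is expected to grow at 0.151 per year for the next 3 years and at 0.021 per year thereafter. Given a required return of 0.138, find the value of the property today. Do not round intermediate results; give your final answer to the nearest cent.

D_1 = 41436.00000
D_2 = 47692.83600
D_3 = 54894.45424
Terminal value at year 3: TV = D_3×(1+g_2)/(r−g_2) = 56047.23777/0.117 = 479036.22030
P_0 = D_1/(1+r)^1 + D_2/(1+r)^2 + D_3/(1+r)^3 + TV/(1+r)^3
    = 36411.24780 + 36827.19352 + 37247.89081 + 325043.55994 = 435529.89206

£435529.89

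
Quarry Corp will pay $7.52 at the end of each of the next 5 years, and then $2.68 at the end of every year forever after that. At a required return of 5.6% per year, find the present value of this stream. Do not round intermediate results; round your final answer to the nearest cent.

PV of 5-year annuity: $7.52 × [1 − (1+0.056)^−5] / 0.056 = 32.02467
Perpetuity value at year 5: $2.68 / 0.056 = 47.85714
PV of perpetuity: 47.85714 / (1+0.056)^5 = 36.44410
Total PV = 32.02467 + 36.44410 = 68.46877

$68.47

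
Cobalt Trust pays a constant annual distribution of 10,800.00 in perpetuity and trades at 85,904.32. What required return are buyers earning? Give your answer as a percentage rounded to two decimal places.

12.57%

P = C/r ⇒ r = C/P = 10,800.00/85,904.32 = 0.125721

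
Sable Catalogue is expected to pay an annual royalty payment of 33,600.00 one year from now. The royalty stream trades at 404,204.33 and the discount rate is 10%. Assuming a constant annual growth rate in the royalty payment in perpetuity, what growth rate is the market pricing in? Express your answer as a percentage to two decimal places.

P = D₁/(r−g) ⇒ g = r − D₁/P = 0.1 − 33,600.00/404,204.33 = 0.016874

1.69%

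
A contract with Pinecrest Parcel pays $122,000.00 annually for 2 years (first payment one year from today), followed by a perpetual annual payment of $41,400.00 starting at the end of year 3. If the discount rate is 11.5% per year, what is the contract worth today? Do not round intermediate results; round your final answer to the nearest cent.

PV of 2-year annuity: $122,000.00 × [1 − (1+0.115)^−2] / 0.115 = 207548.91512
Perpetuity value at year 2: $41,400.00 / 0.115 = 360000.00000
PV of perpetuity: 360000.00000 / (1+0.115)^2 = 289569.46651
Total PV = 207548.91512 + 289569.46651 = 497118.38163

$497118.38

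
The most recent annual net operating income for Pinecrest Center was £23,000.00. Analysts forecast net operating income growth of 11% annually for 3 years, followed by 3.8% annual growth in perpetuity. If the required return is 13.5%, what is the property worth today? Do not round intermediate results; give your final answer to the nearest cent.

£296220.37

D_1 = 25530.00000
D_2 = 28338.30000
D_3 = 31455.51300
Terminal value at year 3: TV = D_3×(1+g_2)/(r−g_2) = 32650.82249/0.097 = 336606.41746
P_0 = D_1/(1+r)^1 + D_2/(1+r)^2 + D_3/(1+r)^3 + TV/(1+r)^3
    = 22493.39207 + 21997.94291 + 21513.40672 + 230215.63066 = 296220.37235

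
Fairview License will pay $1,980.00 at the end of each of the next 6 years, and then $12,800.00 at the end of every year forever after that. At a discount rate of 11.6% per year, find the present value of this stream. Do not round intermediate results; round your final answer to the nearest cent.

$65350.84

PV of 6-year annuity: $1,980.00 × [1 − (1+0.116)^−6] / 0.116 = 8233.65061
Perpetuity value at year 6: $12,800.00 / 0.116 = 110344.82759
PV of perpetuity: 110344.82759 / (1+0.116)^6 = 57117.18731
Total PV = 8233.65061 + 57117.18731 = 65350.83792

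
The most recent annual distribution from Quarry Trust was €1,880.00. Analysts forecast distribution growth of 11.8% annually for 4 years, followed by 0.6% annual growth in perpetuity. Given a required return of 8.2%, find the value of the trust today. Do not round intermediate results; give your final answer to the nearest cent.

€36532.82

D_1 = 2101.84000
D_2 = 2349.85712
D_3 = 2627.14026
D_4 = 2937.14281
Terminal value at year 4: TV = D_4×(1+g_2)/(r−g_2) = 2954.76567/0.076 = 38878.49563
P_0 = D_1/(1+r)^1 + D_2/(1+r)^2 + D_3/(1+r)^3 + D_4/(1+r)^4 + TV/(1+r)^4
    = 1942.55083 + 2007.18284 + 2073.96526 + 2142.96965 + 28366.15090 = 36532.81948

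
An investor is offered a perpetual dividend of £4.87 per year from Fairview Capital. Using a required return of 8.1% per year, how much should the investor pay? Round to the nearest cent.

£60.12

Level perpetuity: PV = C / r = £4.87 / 0.081 = £60.12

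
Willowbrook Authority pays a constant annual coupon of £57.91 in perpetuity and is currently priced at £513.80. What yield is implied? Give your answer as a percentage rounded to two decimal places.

11.27%

P = C/r ⇒ r = C/P = £57.91/£513.80 = 0.112709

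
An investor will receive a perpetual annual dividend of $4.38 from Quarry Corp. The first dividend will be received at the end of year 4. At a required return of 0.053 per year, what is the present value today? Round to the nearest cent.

$70.78

Value at end of year 3: C / r = $4.38 / 0.053 = $82.6415
Discount to today: PV = $82.6415 / (1 + 0.053)^3 = $82.6415 / 1.167576 = $70.78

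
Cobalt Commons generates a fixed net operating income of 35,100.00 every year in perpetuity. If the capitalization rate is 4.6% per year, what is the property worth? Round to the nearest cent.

763043.48

Level perpetuity: PV = C / r = 35,100.00 / 0.046 = 763,043.48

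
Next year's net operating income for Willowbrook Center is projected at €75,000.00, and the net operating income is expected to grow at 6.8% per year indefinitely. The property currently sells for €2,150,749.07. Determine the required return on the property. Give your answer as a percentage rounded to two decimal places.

10.29%

P = D₁/(r − g) ⇒ r = D₁/P + g = €75,000.0000/€2,150,749.07 + 0.068 = 0.034872 + 0.068 = 0.102872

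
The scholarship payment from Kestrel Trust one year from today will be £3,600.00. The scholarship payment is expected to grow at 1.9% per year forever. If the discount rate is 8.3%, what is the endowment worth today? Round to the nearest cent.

£56250.00

Growing perpetuity: P = D₁ / (r − g) = £3,600.0000 / (0.083 − 0.019) = £56,250.00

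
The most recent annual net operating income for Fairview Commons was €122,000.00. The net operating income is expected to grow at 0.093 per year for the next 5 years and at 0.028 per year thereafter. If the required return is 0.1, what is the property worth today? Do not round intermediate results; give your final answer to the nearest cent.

€2285618.95

D_1 = 133346.00000
D_2 = 145747.17800
D_3 = 159301.66555
D_4 = 174116.72045
D_5 = 190309.57545
Terminal value at year 5: TV = D_5×(1+g_2)/(r−g_2) = 195638.24357/0.072 = 2717197.82729
P_0 = D_1/(1+r)^1 + D_2/(1+r)^2 + D_3/(1+r)^3 + D_4/(1+r)^4 + D_5/(1+r)^5 + TV/(1+r)^5
    = 121223.63636 + 120452.21322 + 119685.69914 + 118924.06287 + 118167.27338 + 1687166.06994 = 2285618.95491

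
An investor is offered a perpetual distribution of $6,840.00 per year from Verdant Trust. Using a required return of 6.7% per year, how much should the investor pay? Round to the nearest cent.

$102089.55

Level perpetuity: PV = C / r = $6,840.00 / 0.067 = $102,089.55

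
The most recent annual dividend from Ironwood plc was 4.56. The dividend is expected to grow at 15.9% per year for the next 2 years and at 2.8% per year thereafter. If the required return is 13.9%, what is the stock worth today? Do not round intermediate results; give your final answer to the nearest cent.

53.09

D_1 = 5.28504
D_2 = 6.12536
Terminal value at year 2: TV = D_2×(1+g_2)/(r−g_2) = 6.29687/0.111 = 56.72857
P_0 = D_1/(1+r)^1 + D_2/(1+r)^2 + TV/(1+r)^2
    = 4.64007 + 4.72155 + 43.72748 = 53.08909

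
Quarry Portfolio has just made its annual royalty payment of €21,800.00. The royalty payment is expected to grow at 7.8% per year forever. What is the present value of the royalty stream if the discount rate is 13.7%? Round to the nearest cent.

€398311.86

D₁ = D₀ × (1 + g) = €21,800.00 × 1.078 = €23,500.4000
Growing perpetuity: P = D₁ / (r − g) = €23,500.4000 / (0.137 − 0.078) = €398,311.86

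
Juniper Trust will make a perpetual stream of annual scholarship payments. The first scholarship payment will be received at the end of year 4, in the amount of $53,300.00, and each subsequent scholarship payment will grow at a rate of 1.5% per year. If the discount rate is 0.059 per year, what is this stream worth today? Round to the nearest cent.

$1019968.25

Value at end of year 3: C₁ / (r − g) = $53,300.00 / (0.059 − 0.015) = $1,211,363.6364
Discount to today: PV = $1,211,363.6364 / (1 + 0.059)^3 = $1,211,363.6364 / 1.187648 = $1,019,968.25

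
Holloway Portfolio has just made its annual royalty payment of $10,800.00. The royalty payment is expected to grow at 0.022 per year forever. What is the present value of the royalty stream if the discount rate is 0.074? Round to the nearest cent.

$212261.54

D₁ = D₀ × (1 + g) = $10,800.00 × 1.022 = $11,037.6000
Growing perpetuity: P = D₁ / (r − g) = $11,037.6000 / (0.074 − 0.022) = $212,261.54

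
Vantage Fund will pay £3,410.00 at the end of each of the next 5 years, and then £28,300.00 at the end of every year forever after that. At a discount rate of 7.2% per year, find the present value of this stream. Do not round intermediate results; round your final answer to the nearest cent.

£291545.83

PV of 5-year annuity: £3,410.00 × [1 − (1+0.072)^−5] / 0.072 = 13907.11857
Perpetuity value at year 5: £28,300.00 / 0.072 = 393055.55556
PV of perpetuity: 393055.55556 / (1+0.072)^5 = 277638.70645
Total PV = 13907.11857 + 277638.70645 = 291545.82502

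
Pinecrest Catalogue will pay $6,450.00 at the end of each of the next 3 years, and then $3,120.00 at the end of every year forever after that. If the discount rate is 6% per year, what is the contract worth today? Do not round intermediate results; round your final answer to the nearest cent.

$60901.13

PV of 3-year annuity: $6,450.00 × [1 − (1+0.06)^−3] / 0.06 = 17240.92707
Perpetuity value at year 3: $3,120.00 / 0.06 = 52000.00000
PV of perpetuity: 52000.00000 / (1+0.06)^3 = 43660.20272
Total PV = 17240.92707 + 43660.20272 = 60901.12979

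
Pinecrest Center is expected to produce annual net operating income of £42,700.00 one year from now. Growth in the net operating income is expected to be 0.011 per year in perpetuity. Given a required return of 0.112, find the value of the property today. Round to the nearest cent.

Growing perpetuity: P = D₁ / (r − g) = £42,700.0000 / (0.112 − 0.011) = £422,772.28

£422772.28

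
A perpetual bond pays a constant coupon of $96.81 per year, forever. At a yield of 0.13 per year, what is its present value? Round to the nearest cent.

Level perpetuity: PV = C / r = $96.81 / 0.13 = $744.69

$744.69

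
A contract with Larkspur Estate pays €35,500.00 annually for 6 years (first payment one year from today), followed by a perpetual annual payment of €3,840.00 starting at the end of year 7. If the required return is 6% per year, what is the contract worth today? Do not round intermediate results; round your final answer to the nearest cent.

PV of 6-year annuity: €35,500.00 × [1 − (1+0.06)^−6] / 0.06 = 174565.01357
Perpetuity value at year 6: €3,840.00 / 0.06 = 64000.00000
PV of perpetuity: 64000.00000 / (1+0.06)^6 = 45117.47459
Total PV = 174565.01357 + 45117.47459 = 219682.48816

€219682.49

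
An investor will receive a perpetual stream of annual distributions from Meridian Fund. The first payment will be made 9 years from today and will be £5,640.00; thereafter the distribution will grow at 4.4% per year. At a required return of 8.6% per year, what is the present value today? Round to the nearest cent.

Value at end of year 8: C₁ / (r − g) = £5,640.00 / (0.086 − 0.044) = £134,285.7143
Discount to today: PV = £134,285.7143 / (1 + 0.086)^8 = £134,285.7143 / 1.934811 = £69,405.07

£69405.07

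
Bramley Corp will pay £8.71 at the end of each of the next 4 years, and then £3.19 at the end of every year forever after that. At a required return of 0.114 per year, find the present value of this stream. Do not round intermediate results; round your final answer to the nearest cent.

£44.96

PV of 4-year annuity: £8.71 × [1 − (1+0.114)^−4] / 0.114 = 26.79313
Perpetuity value at year 4: £3.19 / 0.114 = 27.98246
PV of perpetuity: 27.98246 / (1+0.114)^4 = 18.16959
Total PV = 26.79313 + 18.16959 = 44.96272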